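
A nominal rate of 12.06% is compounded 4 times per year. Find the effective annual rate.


Formula: EAR = (1 + r/m)^m - 1
Period rate: r/m = 0.1206 / 4 = 0.03015
Compounding: (1 + 0.03015)^4 = 1.126165
EAR = 1.126165 - 1 = 0.126165

0.126165


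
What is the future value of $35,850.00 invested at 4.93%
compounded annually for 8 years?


Formula: FV = P * (1 + r)^n
Substituting: FV = $35,850.00 * (1 + 0.0493)^8
Growth factor: (1.0493)^8 = 1.469594
FV = $35,850.00 * 1.469594 = $52,684.95

$52,684.95


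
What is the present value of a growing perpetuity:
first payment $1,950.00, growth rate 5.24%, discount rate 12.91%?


Formula: PV = C / (r - g)
Spread: r - g = 0.1291 - 0.0524 = 0.0767
Substituting: PV = $1,950.00 / 0.0767
PV = $25,423.73

$25,423.73


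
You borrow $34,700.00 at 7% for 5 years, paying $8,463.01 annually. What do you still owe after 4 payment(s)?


Formula: Balance = PV*(1+r)^k - PMT*((1+r)^k - 1)/r
Growth: (1 + 0.07)^4 = 1.310796
Accumulated factor: ((1+r)^k - 1)/r = 4.439943
Balance = $34,700.00 * 1.310796 - $8,463.01 * 4.439943
Balance = $7,909.34

$7,909.34


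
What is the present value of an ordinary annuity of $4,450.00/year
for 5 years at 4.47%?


Formula: PV = PMT * (1 - (1+r)^(-n)) / r
Discount factor: (1 + 0.0447)^(-5) = 0.803604
Bracket: 1 - 0.803604 = 0.196396
PV = $4,450.00 * 0.196396 / 0.0447 = $19,551.74

$19,551.74


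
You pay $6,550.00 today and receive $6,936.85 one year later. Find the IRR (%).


Formula: IRR = C1/C0 - 1
Substituting: IRR = $6,936.85 / $6,550.00 - 1
Ratio: 1.059061 - 1 = 0.059061
IRR = 5.9061%

5.9061%


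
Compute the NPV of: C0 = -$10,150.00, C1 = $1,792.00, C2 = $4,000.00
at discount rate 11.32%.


Formula: NPV = C0 + C1/(1+r) + C2/(1+r)^2
Discount C1: $1,792.00 / (1 + 0.1132) = $1,609.77
Discount C2: $4,000.00 / (1 + 0.1132)^2 = $3,227.85
NPV = -$10,150.00 + $1,609.77 + $3,227.85 = -$5,312.37

-$5,312.37


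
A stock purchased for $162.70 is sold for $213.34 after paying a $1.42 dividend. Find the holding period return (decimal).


Formula: HPR = (P1 - P0 + D) / P0
Gain: $213.34 - $162.70 + $1.42 = $52.06
HPR = $52.06 / $162.70 = 0.32

0.32


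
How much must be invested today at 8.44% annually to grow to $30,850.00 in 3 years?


Formula: PV = FV / (1 + r)^n
Substituting: PV = $30,850.00 / (1 + 0.0844)^3
Discount factor: (1.0844)^3 = 1.275171
PV = $30,850.00 / 1.275171 = $24,192.83

$24,192.83


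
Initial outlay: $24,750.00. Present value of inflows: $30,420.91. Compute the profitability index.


Formula: PI = PV(cash flows) / initial investment
Substituting: PI = $30,420.91 / $24,750.00
PI = 1.2291

1.2291


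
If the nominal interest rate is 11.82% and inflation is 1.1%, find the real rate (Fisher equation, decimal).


Formula: (1 + r_real) = (1 + r_nom) / (1 + inflation)
Substituting: (1 + r_real) = 1.1182 / 1.011
(1 + r_real) = 1.106034
r_real = 1.106034 - 1 = 0.106034

0.106034


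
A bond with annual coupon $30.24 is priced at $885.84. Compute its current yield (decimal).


Formula: Current yield = annual coupon / price
Substituting: CY = $30.24 / $885.84
CY = 0.034137

0.034137


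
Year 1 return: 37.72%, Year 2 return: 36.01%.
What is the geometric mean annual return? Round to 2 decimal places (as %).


Formula: Geometric mean = ((1+r1)*(1+r2))^(1/2) - 1
Product: (1 + 0.3772) * (1 + 0.3601) = 1.3772 * 1.3601 = 1.87313
Square root: 1.87313^0.5 = 1.368623
Geometric mean = 1.368623 - 1 = 0.368623
As percentage: 36.86%

36.86%


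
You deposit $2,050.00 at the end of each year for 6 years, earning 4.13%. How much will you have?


Formula: FV = PMT * ((1+r)^n - 1) / r
Growth factor: (1 + 0.0413)^6 = 1.274839
Numerator: 1.274839 - 1 = 0.274839
FV = $2,050.00 * 0.274839 / 0.0413 = $13,642.11

$13,642.11


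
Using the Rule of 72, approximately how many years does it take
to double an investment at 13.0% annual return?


Formula: Years ≈ 72 / r
Substituting: Years ≈ 72 / 13.0
Years ≈ 5.5

5.5 years


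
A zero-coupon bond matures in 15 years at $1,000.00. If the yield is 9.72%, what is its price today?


Formula: Price = FV / (1 + r)^n
Substituting: Price = $1,000.00 / (1 + 0.0972)^15
Discount factor: (1.0972)^15 = 4.020564
Price = $1,000.00 / 4.020564 = $248.72

$248.72


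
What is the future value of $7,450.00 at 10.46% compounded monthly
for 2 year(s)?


Formula: FV = P * (1 + r/m)^(m*t)
Period rate: r/m = 0.1046 / 12 = 0.008717
Total periods: m*t = 12 * 2 = 24
Growth factor: (1 + 0.008717)^24 = 1.231575
FV = $7,450.00 * 1.231575 = $9,175.23

$9,175.23


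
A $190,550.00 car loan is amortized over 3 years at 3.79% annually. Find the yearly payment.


Formula: PMT = PV * r / (1 - (1+r)^(-n))
Denominator: 1 - (1 + 0.0379)^(-3) = 0.105597
Numerator: $190,550.00 * 0.0379 = 7221.845
PMT = 7221.845 / 0.105597 = $68,390.92

$68,390.92


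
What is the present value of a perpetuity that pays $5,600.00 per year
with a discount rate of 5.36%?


Formula: PV = C / r
Substituting: PV = $5,600.00 / 0.0536
PV = $104,477.61

$104,477.61


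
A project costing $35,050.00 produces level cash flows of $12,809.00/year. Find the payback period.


Formula: Payback = investment / annual cash flow
Substituting: Payback = $35,050.00 / $12,809.00
Payback = 2.7364 years

2.7364 years


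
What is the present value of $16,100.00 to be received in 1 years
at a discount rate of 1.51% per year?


Formula: PV = FV / (1 + r)^n
Substituting: PV = $16,100.00 / (1 + 0.0151)^1
Discount factor: (1.0151)^1 = 1.0151
PV = $16,100.00 / 1.0151 = $15,860.51

$15,860.51


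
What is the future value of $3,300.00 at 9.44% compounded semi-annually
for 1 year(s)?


Formula: FV = P * (1 + r/m)^(m*t)
Period rate: r/m = 0.0944 / 2 = 0.0472
Total periods: m*t = 2 * 1 = 2
Growth factor: (1 + 0.0472)^2 = 1.096628
FV = $3,300.00 * 1.096628 = $3,618.87

$3,618.87


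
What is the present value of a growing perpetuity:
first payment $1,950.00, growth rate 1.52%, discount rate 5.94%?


Formula: PV = C / (r - g)
Spread: r - g = 0.0594 - 0.0152 = 0.0442
Substituting: PV = $1,950.00 / 0.0442
PV = $44,117.65

$44,117.65


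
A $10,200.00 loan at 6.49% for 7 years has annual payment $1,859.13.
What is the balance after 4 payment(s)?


Formula: Balance = PV*(1+r)^k - PMT*((1+r)^k - 1)/r
Growth: (1 + 0.0649)^4 = 1.285983
Accumulated factor: ((1+r)^k - 1)/r = 4.406521
Balance = $10,200.00 * 1.285983 - $1,859.13 * 4.406521
Balance = $4,924.73

$4,924.73


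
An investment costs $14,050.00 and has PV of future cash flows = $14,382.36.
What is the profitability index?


Formula: PI = PV(cash flows) / initial investment
Substituting: PI = $14,382.36 / $14,050.00
PI = 1.0237

1.0237


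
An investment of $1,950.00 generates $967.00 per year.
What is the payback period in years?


Formula: Payback = investment / annual cash flow
Substituting: Payback = $1,950.00 / $967.00
Payback = 2.0165 years

2.0165 years


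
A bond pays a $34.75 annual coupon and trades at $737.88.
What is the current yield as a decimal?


Formula: Current yield = annual coupon / price
Substituting: CY = $34.75 / $737.88
CY = 0.047094

0.047094


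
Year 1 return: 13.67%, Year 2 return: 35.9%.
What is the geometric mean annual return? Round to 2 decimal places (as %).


Formula: Geometric mean = ((1+r1)*(1+r2))^(1/2) - 1
Product: (1 + 0.1367) * (1 + 0.359) = 1.1367 * 1.359 = 1.544775
Square root: 1.544775^0.5 = 1.24289
Geometric mean = 1.24289 - 1 = 0.24289
As percentage: 24.29%

24.29%


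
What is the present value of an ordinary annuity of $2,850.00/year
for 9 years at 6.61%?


Formula: PV = PMT * (1 - (1+r)^(-n)) / r
Discount factor: (1 + 0.0661)^(-9) = 0.562106
Bracket: 1 - 0.562106 = 0.437894
PV = $2,850.00 * 0.437894 / 0.0661 = $18,880.44

$18,880.44


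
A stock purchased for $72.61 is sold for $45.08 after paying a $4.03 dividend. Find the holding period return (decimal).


Formula: HPR = (P1 - P0 + D) / P0
Gain: $45.08 - $72.61 + $4.03 = -$23.50
HPR = -$23.50 / $72.61 = -0.3236

-0.3236


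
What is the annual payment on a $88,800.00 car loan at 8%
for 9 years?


Formula: PMT = PV * r / (1 - (1+r)^(-n))
Denominator: 1 - (1 + 0.08)^(-9) = 0.499751
Numerator: $88,800.00 * 0.08 = 7104.0
PMT = 7104.0 / 0.499751 = $14,215.08

$14,215.08


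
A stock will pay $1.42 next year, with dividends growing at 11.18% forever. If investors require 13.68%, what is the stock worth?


Formula: P = D1 / (r - g)
Spread: r - g = 0.1368 - 0.1118 = 0.025
Substituting: P = $1.42 / 0.025
P = $56.80

$56.80


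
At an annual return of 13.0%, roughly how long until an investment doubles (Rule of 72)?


Formula: Years ≈ 72 / r
Substituting: Years ≈ 72 / 13.0
Years ≈ 5.5

5.5 years


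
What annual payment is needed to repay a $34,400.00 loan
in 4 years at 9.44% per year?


Formula: PMT = PV * r / (1 - (1+r)^(-n))
Denominator: 1 - (1 + 0.0944)^(-4) = 0.302899
Numerator: $34,400.00 * 0.0944 = 3247.36
PMT = 3247.36 / 0.302899 = $10,720.93

$10,720.93


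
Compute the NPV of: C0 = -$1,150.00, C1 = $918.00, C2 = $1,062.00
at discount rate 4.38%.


Formula: NPV = C0 + C1/(1+r) + C2/(1+r)^2
Discount C1: $918.00 / (1 + 0.0438) = $879.48
Discount C2: $1,062.00 / (1 + 0.0438)^2 = $974.74
NPV = -$1,150.00 + $879.48 + $974.74 = $704.22

$704.22


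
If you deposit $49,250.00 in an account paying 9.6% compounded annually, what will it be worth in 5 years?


Formula: FV = P * (1 + r)^n
Substituting: FV = $49,250.00 * (1 + 0.096)^5
Growth factor: (1.096)^5 = 1.58144
FV = $49,250.00 * 1.58144 = $77,885.93

$77,885.93


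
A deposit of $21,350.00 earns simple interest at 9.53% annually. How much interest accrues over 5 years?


Formula: I = P * r * t
Substituting: I = $21,350.00 * 0.0953 * 5
Step: I = $21,350.00 * 0.4765
I = $10,173.28

$10,173.28


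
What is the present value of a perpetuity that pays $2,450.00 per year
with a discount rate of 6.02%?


Formula: PV = C / r
Substituting: PV = $2,450.00 / 0.0602
PV = $40,697.67

$40,697.67


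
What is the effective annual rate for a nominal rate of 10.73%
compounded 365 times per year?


Formula: EAR = (1 + r/m)^m - 1
Period rate: r/m = 0.1073 / 365 = 0.000294
Compounding: (1 + 0.000294)^365 = 1.113251
EAR = 1.113251 - 1 = 0.113251

0.113251


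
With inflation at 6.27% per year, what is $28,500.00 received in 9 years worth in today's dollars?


Formula: Real value = nominal / (1 + inflation)^years
Price level: (1 + 0.0627)^9 = 1.728606
Real value = $28,500.00 / 1.728606 = $16,487.27

$16,487.27


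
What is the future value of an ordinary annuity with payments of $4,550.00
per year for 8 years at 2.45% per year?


Formula: FV = PMT * ((1+r)^n - 1) / r
Growth factor: (1 + 0.0245)^8 = 1.213656
Numerator: 1.213656 - 1 = 0.213656
FV = $4,550.00 * 0.213656 / 0.0245 = $39,679.02

$39,679.02


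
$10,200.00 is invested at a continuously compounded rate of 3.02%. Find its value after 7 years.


Formula: FV = P * e^(r*t)
Exponent: r*t = 0.0302 * 7 = 0.2114
e^(0.2114) = 1.235406
FV = $10,200.00 * 1.235406 = $12,601.15

$12,601.15


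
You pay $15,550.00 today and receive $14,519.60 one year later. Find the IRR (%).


Formula: IRR = C1/C0 - 1
Substituting: IRR = $14,519.60 / $15,550.00 - 1
Ratio: 0.933736 - 1 = -0.066264
IRR = -6.6264%

-6.6264%


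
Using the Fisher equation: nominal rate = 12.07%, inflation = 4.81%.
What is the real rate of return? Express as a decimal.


Formula: (1 + r_real) = (1 + r_nom) / (1 + inflation)
Substituting: (1 + r_real) = 1.1207 / 1.0481
(1 + r_real) = 1.069268
r_real = 1.069268 - 1 = 0.069268

0.069268


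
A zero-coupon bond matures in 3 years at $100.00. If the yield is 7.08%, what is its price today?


Formula: Price = FV / (1 + r)^n
Substituting: Price = $100.00 / (1 + 0.0708)^3
Discount factor: (1.0708)^3 = 1.227793
Price = $100.00 / 1.227793 = $81.45

$81.45


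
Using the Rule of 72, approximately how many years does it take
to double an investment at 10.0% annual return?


Formula: Years ≈ 72 / r
Substituting: Years ≈ 72 / 10.0
Years ≈ 7.2

7.2 years


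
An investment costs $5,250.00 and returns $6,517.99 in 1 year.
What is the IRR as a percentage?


Formula: IRR = C1/C0 - 1
Substituting: IRR = $6,517.99 / $5,250.00 - 1
Ratio: 1.241522 - 1 = 0.241522
IRR = 24.1522%

24.1522%


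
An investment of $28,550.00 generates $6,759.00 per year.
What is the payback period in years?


Formula: Payback = investment / annual cash flow
Substituting: Payback = $28,550.00 / $6,759.00
Payback = 4.224 years

4.224 years


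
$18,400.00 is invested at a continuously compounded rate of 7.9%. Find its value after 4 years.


Formula: FV = P * e^(r*t)
Exponent: r*t = 0.079 * 4 = 0.316
e^(0.316) = 1.37163
FV = $18,400.00 * 1.37163 = $25,238.00

$25,238.00


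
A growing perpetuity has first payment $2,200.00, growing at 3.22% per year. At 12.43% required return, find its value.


Formula: PV = C / (r - g)
Spread: r - g = 0.1243 - 0.0322 = 0.0921
Substituting: PV = $2,200.00 / 0.0921
PV = $23,887.08

$23,887.08


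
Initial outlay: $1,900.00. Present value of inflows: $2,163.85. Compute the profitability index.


Formula: PI = PV(cash flows) / initial investment
Substituting: PI = $2,163.85 / $1,900.00
PI = 1.1389

1.1389


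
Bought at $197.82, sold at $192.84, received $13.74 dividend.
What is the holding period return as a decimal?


Formula: HPR = (P1 - P0 + D) / P0
Gain: $192.84 - $197.82 + $13.74 = $8.76
HPR = $8.76 / $197.82 = 0.0443

0.0443


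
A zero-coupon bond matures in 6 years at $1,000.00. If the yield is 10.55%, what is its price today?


Formula: Price = FV / (1 + r)^n
Substituting: Price = $1,000.00 / (1 + 0.1055)^6
Discount factor: (1.1055)^6 = 1.825377
Price = $1,000.00 / 1.825377 = $547.83

$547.83


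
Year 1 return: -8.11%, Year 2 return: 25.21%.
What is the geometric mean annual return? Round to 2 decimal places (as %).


Formula: Geometric mean = ((1+r1)*(1+r2))^(1/2) - 1
Product: (1 + -0.0811) * (1 + 0.2521) = 0.9189 * 1.2521 = 1.150555
Square root: 1.150555^0.5 = 1.072639
Geometric mean = 1.072639 - 1 = 0.072639
As percentage: 7.26%

7.26%


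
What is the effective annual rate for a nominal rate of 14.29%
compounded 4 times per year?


Formula: EAR = (1 + r/m)^m - 1
Period rate: r/m = 0.1429 / 4 = 0.035725
Compounding: (1 + 0.035725)^4 = 1.150742
EAR = 1.150742 - 1 = 0.150742

0.150742


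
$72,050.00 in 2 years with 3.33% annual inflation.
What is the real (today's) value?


Formula: Real value = nominal / (1 + inflation)^years
Price level: (1 + 0.0333)^2 = 1.067709
Real value = $72,050.00 / 1.067709 = $67,480.94

$67,480.94


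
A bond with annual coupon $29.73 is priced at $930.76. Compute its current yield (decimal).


Formula: Current yield = annual coupon / price
Substituting: CY = $29.73 / $930.76
CY = 0.031942

0.031942


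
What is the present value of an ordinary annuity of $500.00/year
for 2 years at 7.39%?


Formula: PV = PMT * (1 - (1+r)^(-n)) / r
Discount factor: (1 + 0.0739)^(-2) = 0.867106
Bracket: 1 - 0.867106 = 0.132894
PV = $500.00 * 0.132894 / 0.0739 = $899.15

$899.15


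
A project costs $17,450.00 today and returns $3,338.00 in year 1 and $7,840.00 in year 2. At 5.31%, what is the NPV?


Formula: NPV = C0 + C1/(1+r) + C2/(1+r)^2
Discount C1: $3,338.00 / (1 + 0.0531) = $3,169.69
Discount C2: $7,840.00 / (1 + 0.0531)^2 = $7,069.31
NPV = -$17,450.00 + $3,169.69 + $7,069.31 = -$7,211.00

-$7,211.00


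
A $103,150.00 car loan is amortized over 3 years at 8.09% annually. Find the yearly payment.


Formula: PMT = PV * r / (1 - (1+r)^(-n))
Denominator: 1 - (1 + 0.0809)^(-3) = 0.208149
Numerator: $103,150.00 * 0.0809 = 8344.835
PMT = 8344.835 / 0.208149 = $40,090.67

$40,090.67


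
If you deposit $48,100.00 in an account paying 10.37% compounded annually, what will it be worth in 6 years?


Formula: FV = P * (1 + r)^n
Substituting: FV = $48,100.00 * (1 + 0.1037)^6
Growth factor: (1.1037)^6 = 1.807616
FV = $48,100.00 * 1.807616 = $86,946.35

$86,946.35


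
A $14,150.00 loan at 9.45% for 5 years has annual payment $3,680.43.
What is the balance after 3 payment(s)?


Formula: Balance = PV*(1+r)^k - PMT*((1+r)^k - 1)/r
Growth: (1 + 0.0945)^3 = 1.311135
Accumulated factor: ((1+r)^k - 1)/r = 3.29243
Balance = $14,150.00 * 1.311135 - $3,680.43 * 3.29243
Balance = $6,435.00

$6,435.00


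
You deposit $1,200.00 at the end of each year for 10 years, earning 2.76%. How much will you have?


Formula: FV = PMT * ((1+r)^n - 1) / r
Growth factor: (1 + 0.0276)^10 = 1.312928
Numerator: 1.312928 - 1 = 0.312928
FV = $1,200.00 * 0.312928 / 0.0276 = $13,605.57

$13,605.57


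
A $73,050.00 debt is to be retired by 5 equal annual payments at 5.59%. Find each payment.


Formula: PMT = PV * r / (1 - (1+r)^(-n))
Denominator: 1 - (1 + 0.0559)^(-5) = 0.238121
Numerator: $73,050.00 * 0.0559 = 4083.495
PMT = 4083.495 / 0.238121 = $17,148.83

$17,148.83


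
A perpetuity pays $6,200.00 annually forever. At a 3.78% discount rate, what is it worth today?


Formula: PV = C / r
Substituting: PV = $6,200.00 / 0.0378
PV = $164,021.16

$164,021.16


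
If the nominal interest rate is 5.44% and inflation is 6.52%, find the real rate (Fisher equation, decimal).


Formula: (1 + r_real) = (1 + r_nom) / (1 + inflation)
Substituting: (1 + r_real) = 1.0544 / 1.0652
(1 + r_real) = 0.989861
r_real = 0.989861 - 1 = -0.010139

-0.010139


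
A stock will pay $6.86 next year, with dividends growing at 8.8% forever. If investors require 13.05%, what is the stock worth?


Formula: P = D1 / (r - g)
Spread: r - g = 0.1305 - 0.088 = 0.0425
Substituting: P = $6.86 / 0.0425
P = $161.41

$161.41


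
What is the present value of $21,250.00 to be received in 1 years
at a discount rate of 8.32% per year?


Formula: PV = FV / (1 + r)^n
Substituting: PV = $21,250.00 / (1 + 0.0832)^1
Discount factor: (1.0832)^1 = 1.0832
PV = $21,250.00 / 1.0832 = $19,617.80

$19,617.80


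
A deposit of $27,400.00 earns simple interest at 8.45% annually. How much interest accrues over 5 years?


Formula: I = P * r * t
Substituting: I = $27,400.00 * 0.0845 * 5
Step: I = $27,400.00 * 0.4225
I = $11,576.50

$11,576.50


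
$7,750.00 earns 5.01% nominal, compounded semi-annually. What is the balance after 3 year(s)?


Formula: FV = P * (1 + r/m)^(m*t)
Period rate: r/m = 0.0501 / 2 = 0.02505
Total periods: m*t = 2 * 3 = 6
Growth factor: (1 + 0.02505)^6 = 1.160033
FV = $7,750.00 * 1.160033 = $8,990.25

$8,990.25


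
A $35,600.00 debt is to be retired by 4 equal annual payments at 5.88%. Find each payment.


Formula: PMT = PV * r / (1 - (1+r)^(-n))
Denominator: 1 - (1 + 0.0588)^(-4) = 0.204309
Numerator: $35,600.00 * 0.0588 = 2093.28
PMT = 2093.28 / 0.204309 = $10,245.64

$10,245.64


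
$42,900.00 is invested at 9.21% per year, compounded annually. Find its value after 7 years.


Formula: FV = P * (1 + r)^n
Substituting: FV = $42,900.00 * (1 + 0.0921)^7
Growth factor: (1.0921)^7 = 1.852835
FV = $42,900.00 * 1.852835 = $79,486.64

$79,486.64


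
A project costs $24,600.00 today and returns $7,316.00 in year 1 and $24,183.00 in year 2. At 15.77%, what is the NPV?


Formula: NPV = C0 + C1/(1+r) + C2/(1+r)^2
Discount C1: $7,316.00 / (1 + 0.1577) = $6,319.43
Discount C2: $24,183.00 / (1 + 0.1577)^2 = $18,043.39
NPV = -$24,600.00 + $6,319.43 + $18,043.39 = -$237.18

-$237.18


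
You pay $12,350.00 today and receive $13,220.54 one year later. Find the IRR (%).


Formula: IRR = C1/C0 - 1
Substituting: IRR = $13,220.54 / $12,350.00 - 1
Ratio: 1.070489 - 1 = 0.070489
IRR = 7.0489%

7.0489%


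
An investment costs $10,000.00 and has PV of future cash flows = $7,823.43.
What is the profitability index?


Formula: PI = PV(cash flows) / initial investment
Substituting: PI = $7,823.43 / $10,000.00
PI = 0.7823

0.7823


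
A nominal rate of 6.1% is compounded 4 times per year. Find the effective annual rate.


Formula: EAR = (1 + r/m)^m - 1
Period rate: r/m = 0.061 / 4 = 0.01525
Compounding: (1 + 0.01525)^4 = 1.06241
EAR = 1.06241 - 1 = 0.06241

0.06241


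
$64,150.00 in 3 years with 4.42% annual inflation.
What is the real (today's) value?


Formula: Real value = nominal / (1 + inflation)^years
Price level: (1 + 0.0442)^3 = 1.138547
Real value = $64,150.00 / 1.138547 = $56,343.73

$56,343.73


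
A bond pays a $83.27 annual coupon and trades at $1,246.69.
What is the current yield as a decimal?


Formula: Current yield = annual coupon / price
Substituting: CY = $83.27 / $1,246.69
CY = 0.066793

0.066793


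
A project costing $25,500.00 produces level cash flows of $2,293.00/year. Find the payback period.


Formula: Payback = investment / annual cash flow
Substituting: Payback = $25,500.00 / $2,293.00
Payback = 11.1208 years

11.1208 years


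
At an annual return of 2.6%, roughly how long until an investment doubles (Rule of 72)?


Formula: Years ≈ 72 / r
Substituting: Years ≈ 72 / 2.6
Years ≈ 27.7

27.7 years


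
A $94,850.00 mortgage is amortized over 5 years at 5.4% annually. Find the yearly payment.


Formula: PMT = PV * r / (1 - (1+r)^(-n))
Denominator: 1 - (1 + 0.054)^(-5) = 0.231229
Numerator: $94,850.00 * 0.054 = 5121.9
PMT = 5121.9 / 0.231229 = $22,150.76

$22,150.76


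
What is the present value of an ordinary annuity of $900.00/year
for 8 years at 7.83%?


Formula: PV = PMT * (1 - (1+r)^(-n)) / r
Discount factor: (1 + 0.0783)^(-8) = 0.547121
Bracket: 1 - 0.547121 = 0.452879
PV = $900.00 * 0.452879 / 0.0783 = $5,205.51

$5,205.51


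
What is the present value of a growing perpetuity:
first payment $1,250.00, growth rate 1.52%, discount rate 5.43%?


Formula: PV = C / (r - g)
Spread: r - g = 0.0543 - 0.0152 = 0.0391
Substituting: PV = $1,250.00 / 0.0391
PV = $31,969.31

$31,969.31


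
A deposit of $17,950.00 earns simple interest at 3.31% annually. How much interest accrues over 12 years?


Formula: I = P * r * t
Substituting: I = $17,950.00 * 0.0331 * 12
Step: I = $17,950.00 * 0.3972
I = $7,129.74

$7,129.74


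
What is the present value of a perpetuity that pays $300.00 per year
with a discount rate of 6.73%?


Formula: PV = C / r
Substituting: PV = $300.00 / 0.0673
PV = $4,457.65

$4,457.65


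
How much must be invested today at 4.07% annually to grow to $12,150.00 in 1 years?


Formula: PV = FV / (1 + r)^n
Substituting: PV = $12,150.00 / (1 + 0.0407)^1
Discount factor: (1.0407)^1 = 1.0407
PV = $12,150.00 / 1.0407 = $11,674.83

$11,674.83


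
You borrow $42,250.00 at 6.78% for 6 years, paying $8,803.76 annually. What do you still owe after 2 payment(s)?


Formula: Balance = PV*(1+r)^k - PMT*((1+r)^k - 1)/r
Growth: (1 + 0.0678)^2 = 1.140197
Accumulated factor: ((1+r)^k - 1)/r = 2.0678
Balance = $42,250.00 * 1.140197 - $8,803.76 * 2.0678
Balance = $29,968.90

$29,968.90


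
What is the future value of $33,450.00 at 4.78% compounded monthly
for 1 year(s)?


Formula: FV = P * (1 + r/m)^(m*t)
Period rate: r/m = 0.0478 / 12 = 0.003983
Total periods: m*t = 12 * 1 = 12
Growth factor: (1 + 0.003983)^12 = 1.048861
FV = $33,450.00 * 1.048861 = $35,084.41

$35,084.41


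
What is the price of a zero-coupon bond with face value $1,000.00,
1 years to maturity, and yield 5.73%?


Formula: Price = FV / (1 + r)^n
Substituting: Price = $1,000.00 / (1 + 0.0573)^1
Discount factor: (1.0573)^1 = 1.0573
Price = $1,000.00 / 1.0573 = $945.81

$945.81


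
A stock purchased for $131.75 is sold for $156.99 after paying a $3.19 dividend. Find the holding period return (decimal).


Formula: HPR = (P1 - P0 + D) / P0
Gain: $156.99 - $131.75 + $3.19 = $28.43
HPR = $28.43 / $131.75 = 0.2158

0.2158


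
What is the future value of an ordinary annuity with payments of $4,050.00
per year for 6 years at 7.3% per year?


Formula: FV = PMT * ((1+r)^n - 1) / r
Growth factor: (1 + 0.073)^6 = 1.526154
Numerator: 1.526154 - 1 = 0.526154
FV = $4,050.00 * 0.526154 / 0.073 = $29,190.73

$29,190.73


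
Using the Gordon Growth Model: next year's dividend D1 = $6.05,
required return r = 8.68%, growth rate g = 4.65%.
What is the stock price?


Formula: P = D1 / (r - g)
Spread: r - g = 0.0868 - 0.0465 = 0.0403
Substituting: P = $6.05 / 0.0403
P = $150.12

$150.12


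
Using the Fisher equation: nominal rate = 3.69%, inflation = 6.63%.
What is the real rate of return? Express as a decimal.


Formula: (1 + r_real) = (1 + r_nom) / (1 + inflation)
Substituting: (1 + r_real) = 1.0369 / 1.0663
(1 + r_real) = 0.972428
r_real = 0.972428 - 1 = -0.027572

-0.027572


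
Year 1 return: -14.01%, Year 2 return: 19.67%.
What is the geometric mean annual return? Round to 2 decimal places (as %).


Formula: Geometric mean = ((1+r1)*(1+r2))^(1/2) - 1
Product: (1 + -0.1401) * (1 + 0.1967) = 0.8599 * 1.1967 = 1.029042
Square root: 1.029042^0.5 = 1.014417
Geometric mean = 1.014417 - 1 = 0.014417
As percentage: 1.44%

1.44%


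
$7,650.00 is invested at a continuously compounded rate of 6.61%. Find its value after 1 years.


Formula: FV = P * e^(r*t)
Exponent: r*t = 0.0661 * 1 = 0.0661
e^(0.0661) = 1.068334
FV = $7,650.00 * 1.068334 = $8,172.75

$8,172.75


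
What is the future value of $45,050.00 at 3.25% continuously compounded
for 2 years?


Formula: FV = P * e^(r*t)
Exponent: r*t = 0.0325 * 2 = 0.065
e^(0.065) = 1.067159
FV = $45,050.00 * 1.067159 = $48,075.51

$48,075.51


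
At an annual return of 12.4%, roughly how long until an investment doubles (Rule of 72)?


Formula: Years ≈ 72 / r
Substituting: Years ≈ 72 / 12.4
Years ≈ 5.8

5.8 years


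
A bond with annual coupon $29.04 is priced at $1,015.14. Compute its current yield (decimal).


Formula: Current yield = annual coupon / price
Substituting: CY = $29.04 / $1,015.14
CY = 0.028607

0.028607


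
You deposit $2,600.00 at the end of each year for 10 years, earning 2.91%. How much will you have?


Formula: FV = PMT * ((1+r)^n - 1) / r
Growth factor: (1 + 0.0291)^10 = 1.332219
Numerator: 1.332219 - 1 = 0.332219
FV = $2,600.00 * 0.332219 / 0.0291 = $29,682.84

$29,682.84


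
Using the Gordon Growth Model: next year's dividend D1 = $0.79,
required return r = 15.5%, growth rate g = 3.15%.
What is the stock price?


Formula: P = D1 / (r - g)
Spread: r - g = 0.155 - 0.0315 = 0.1235
Substituting: P = $0.79 / 0.1235
P = $6.40

$6.40


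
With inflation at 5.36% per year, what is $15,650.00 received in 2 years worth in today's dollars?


Formula: Real value = nominal / (1 + inflation)^years
Price level: (1 + 0.0536)^2 = 1.110073
Real value = $15,650.00 / 1.110073 = $14,098.17

$14,098.17


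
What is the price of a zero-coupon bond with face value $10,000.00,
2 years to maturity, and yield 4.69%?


Formula: Price = FV / (1 + r)^n
Substituting: Price = $10,000.00 / (1 + 0.0469)^2
Discount factor: (1.0469)^2 = 1.096
Price = $10,000.00 / 1.096 = $9,124.09

$9,124.09


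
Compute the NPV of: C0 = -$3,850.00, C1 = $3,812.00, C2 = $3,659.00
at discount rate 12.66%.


Formula: NPV = C0 + C1/(1+r) + C2/(1+r)^2
Discount C1: $3,812.00 / (1 + 0.1266) = $3,383.63
Discount C2: $3,659.00 / (1 + 0.1266)^2 = $2,882.86
NPV = -$3,850.00 + $3,383.63 + $2,882.86 = $2,416.49

$2,416.49


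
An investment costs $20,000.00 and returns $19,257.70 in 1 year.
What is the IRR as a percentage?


Formula: IRR = C1/C0 - 1
Substituting: IRR = $19,257.70 / $20,000.00 - 1
Ratio: 0.962885 - 1 = -0.037115
IRR = -3.7115%

-3.7115%


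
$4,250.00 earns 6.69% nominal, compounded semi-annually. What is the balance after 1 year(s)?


Formula: FV = P * (1 + r/m)^(m*t)
Period rate: r/m = 0.0669 / 2 = 0.03345
Total periods: m*t = 2 * 1 = 2
Growth factor: (1 + 0.03345)^2 = 1.068019
FV = $4,250.00 * 1.068019 = $4,539.08

$4,539.08


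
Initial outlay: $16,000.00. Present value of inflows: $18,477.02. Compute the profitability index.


Formula: PI = PV(cash flows) / initial investment
Substituting: PI = $18,477.02 / $16,000.00
PI = 1.1548

1.1548


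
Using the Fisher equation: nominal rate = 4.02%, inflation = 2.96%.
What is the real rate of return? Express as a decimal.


Formula: (1 + r_real) = (1 + r_nom) / (1 + inflation)
Substituting: (1 + r_real) = 1.0402 / 1.0296
(1 + r_real) = 1.010295
r_real = 1.010295 - 1 = 0.010295

0.010295


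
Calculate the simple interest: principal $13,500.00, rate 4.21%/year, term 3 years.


Formula: I = P * r * t
Substituting: I = $13,500.00 * 0.0421 * 3
Step: I = $13,500.00 * 0.1263
I = $1,705.05

$1,705.05


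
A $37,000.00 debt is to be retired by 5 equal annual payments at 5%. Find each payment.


Formula: PMT = PV * r / (1 - (1+r)^(-n))
Denominator: 1 - (1 + 0.05)^(-5) = 0.216474
Numerator: $37,000.00 * 0.05 = 1850.0
PMT = 1850.0 / 0.216474 = $8,546.07

$8,546.07


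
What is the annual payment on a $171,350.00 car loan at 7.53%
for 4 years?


Formula: PMT = PV * r / (1 - (1+r)^(-n))
Denominator: 1 - (1 + 0.0753)^(-4) = 0.252035
Numerator: $171,350.00 * 0.0753 = 12902.655
PMT = 12902.655 / 0.252035 = $51,193.95

$51,193.95


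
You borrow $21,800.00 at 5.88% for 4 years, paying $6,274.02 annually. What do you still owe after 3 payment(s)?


Formula: Balance = PV*(1+r)^k - PMT*((1+r)^k - 1)/r
Growth: (1 + 0.0588)^3 = 1.186976
Accumulated factor: ((1+r)^k - 1)/r = 3.179857
Balance = $21,800.00 * 1.186976 - $6,274.02 * 3.179857
Balance = $5,925.58

$5,925.58


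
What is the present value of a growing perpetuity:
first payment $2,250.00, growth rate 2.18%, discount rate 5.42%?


Formula: PV = C / (r - g)
Spread: r - g = 0.0542 - 0.0218 = 0.0324
Substituting: PV = $2,250.00 / 0.0324
PV = $69,444.44

$69,444.44


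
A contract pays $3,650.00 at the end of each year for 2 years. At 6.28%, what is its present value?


Formula: PV = PMT * (1 - (1+r)^(-n)) / r
Discount factor: (1 + 0.0628)^(-2) = 0.885313
Bracket: 1 - 0.885313 = 0.114687
PV = $3,650.00 * 0.114687 / 0.0628 = $6,665.72

$6,665.72


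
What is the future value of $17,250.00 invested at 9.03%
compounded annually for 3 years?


Formula: FV = P * (1 + r)^n
Substituting: FV = $17,250.00 * (1 + 0.0903)^3
Growth factor: (1.0903)^3 = 1.296099
FV = $17,250.00 * 1.296099 = $22,357.70

$22,357.70


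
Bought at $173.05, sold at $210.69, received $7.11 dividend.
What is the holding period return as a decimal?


Formula: HPR = (P1 - P0 + D) / P0
Gain: $210.69 - $173.05 + $7.11 = $44.75
HPR = $44.75 / $173.05 = 0.2586

0.2586


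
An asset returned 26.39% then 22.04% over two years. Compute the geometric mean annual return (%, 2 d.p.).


Formula: Geometric mean = ((1+r1)*(1+r2))^(1/2) - 1
Product: (1 + 0.2639) * (1 + 0.2204) = 1.2639 * 1.2204 = 1.542464
Square root: 1.542464^0.5 = 1.24196
Geometric mean = 1.24196 - 1 = 0.24196
As percentage: 24.20%

24.20%


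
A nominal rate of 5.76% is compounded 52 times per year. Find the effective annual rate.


Formula: EAR = (1 + r/m)^m - 1
Period rate: r/m = 0.0576 / 52 = 0.001108
Compounding: (1 + 0.001108)^52 = 1.059257
EAR = 1.059257 - 1 = 0.059257

0.059257


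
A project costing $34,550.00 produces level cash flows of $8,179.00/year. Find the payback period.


Formula: Payback = investment / annual cash flow
Substituting: Payback = $34,550.00 / $8,179.00
Payback = 4.2242 years

4.2242 years


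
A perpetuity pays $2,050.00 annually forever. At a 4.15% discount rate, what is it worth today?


Formula: PV = C / r
Substituting: PV = $2,050.00 / 0.0415
PV = $49,397.59

$49,397.59


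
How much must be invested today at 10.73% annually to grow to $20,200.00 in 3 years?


Formula: PV = FV / (1 + r)^n
Substituting: PV = $20,200.00 / (1 + 0.1073)^3
Discount factor: (1.1073)^3 = 1.357675
PV = $20,200.00 / 1.357675 = $14,878.37

$14,878.37


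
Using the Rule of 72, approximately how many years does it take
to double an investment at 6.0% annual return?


Formula: Years ≈ 72 / r
Substituting: Years ≈ 72 / 6.0
Years ≈ 12.0

12.0 years


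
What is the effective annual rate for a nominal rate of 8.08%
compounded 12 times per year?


Formula: EAR = (1 + r/m)^m - 1
Period rate: r/m = 0.0808 / 12 = 0.006733
Compounding: (1 + 0.006733)^12 = 1.08386
EAR = 1.08386 - 1 = 0.08386

0.08386


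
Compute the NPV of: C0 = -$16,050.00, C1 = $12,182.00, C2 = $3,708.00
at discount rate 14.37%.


Formula: NPV = C0 + C1/(1+r) + C2/(1+r)^2
Discount C1: $12,182.00 / (1 + 0.1437) = $10,651.39
Discount C2: $3,708.00 / (1 + 0.1437)^2 = $2,834.75
NPV = -$16,050.00 + $10,651.39 + $2,834.75 = -$2,563.85

-$2,563.85


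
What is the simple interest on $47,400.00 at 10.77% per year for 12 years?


Formula: I = P * r * t
Substituting: I = $47,400.00 * 0.1077 * 12
Step: I = $47,400.00 * 1.2924
I = $61,259.76

$61,259.76


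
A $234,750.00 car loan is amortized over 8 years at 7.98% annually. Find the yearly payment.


Formula: PMT = PV * r / (1 - (1+r)^(-n))
Denominator: 1 - (1 + 0.0798)^(-8) = 0.45893
Numerator: $234,750.00 * 0.0798 = 18733.05
PMT = 18733.05 / 0.45893 = $40,818.97

$40,818.97


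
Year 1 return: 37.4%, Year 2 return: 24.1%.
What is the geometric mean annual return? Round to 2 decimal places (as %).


Formula: Geometric mean = ((1+r1)*(1+r2))^(1/2) - 1
Product: (1 + 0.374) * (1 + 0.241) = 1.374 * 1.241 = 1.705134
Square root: 1.705134^0.5 = 1.305808
Geometric mean = 1.305808 - 1 = 0.305808
As percentage: 30.58%

30.58%


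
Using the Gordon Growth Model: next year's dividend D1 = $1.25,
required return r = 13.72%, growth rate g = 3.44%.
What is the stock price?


Formula: P = D1 / (r - g)
Spread: r - g = 0.1372 - 0.0344 = 0.1028
Substituting: P = $1.25 / 0.1028
P = $12.16

$12.16


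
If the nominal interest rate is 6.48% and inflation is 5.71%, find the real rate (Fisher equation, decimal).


Formula: (1 + r_real) = (1 + r_nom) / (1 + inflation)
Substituting: (1 + r_real) = 1.0648 / 1.0571
(1 + r_real) = 1.007284
r_real = 1.007284 - 1 = 0.007284

0.007284


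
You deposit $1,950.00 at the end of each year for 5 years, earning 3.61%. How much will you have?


Formula: FV = PMT * ((1+r)^n - 1) / r
Growth factor: (1 + 0.0361)^5 = 1.194011
Numerator: 1.194011 - 1 = 0.194011
FV = $1,950.00 * 0.194011 / 0.0361 = $10,479.82

$10,479.82


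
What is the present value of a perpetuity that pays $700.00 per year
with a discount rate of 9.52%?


Formula: PV = C / r
Substituting: PV = $700.00 / 0.0952
PV = $7,352.94

$7,352.94


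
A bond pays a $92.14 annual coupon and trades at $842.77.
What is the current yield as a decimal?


Formula: Current yield = annual coupon / price
Substituting: CY = $92.14 / $842.77
CY = 0.10933

0.10933


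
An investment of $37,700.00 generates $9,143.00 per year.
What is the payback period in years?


Formula: Payback = investment / annual cash flow
Substituting: Payback = $37,700.00 / $9,143.00
Payback = 4.1234 years

4.1234 years


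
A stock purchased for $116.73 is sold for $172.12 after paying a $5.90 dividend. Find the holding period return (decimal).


Formula: HPR = (P1 - P0 + D) / P0
Gain: $172.12 - $116.73 + $5.90 = $61.29
HPR = $61.29 / $116.73 = 0.5251

0.5251


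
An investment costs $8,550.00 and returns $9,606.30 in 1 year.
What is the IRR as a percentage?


Formula: IRR = C1/C0 - 1
Substituting: IRR = $9,606.30 / $8,550.00 - 1
Ratio: 1.123544 - 1 = 0.123544
IRR = 12.3544%

12.3544%


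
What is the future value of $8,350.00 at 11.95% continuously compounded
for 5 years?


Formula: FV = P * e^(r*t)
Exponent: r*t = 0.1195 * 5 = 0.5975
e^(0.5975) = 1.817569
FV = $8,350.00 * 1.817569 = $15,176.70

$15,176.70


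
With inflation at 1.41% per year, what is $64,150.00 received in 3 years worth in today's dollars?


Formula: Real value = nominal / (1 + inflation)^years
Price level: (1 + 0.0141)^3 = 1.042899
Real value = $64,150.00 / 1.042899 = $61,511.22

$61,511.22


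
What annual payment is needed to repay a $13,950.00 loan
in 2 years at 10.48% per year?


Formula: PMT = PV * r / (1 - (1+r)^(-n))
Denominator: 1 - (1 + 0.1048)^(-2) = 0.180719
Numerator: $13,950.00 * 0.1048 = 1461.96
PMT = 1461.96 / 0.180719 = $8,089.67

$8,089.67


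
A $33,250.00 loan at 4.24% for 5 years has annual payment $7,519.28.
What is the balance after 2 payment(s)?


Formula: Balance = PV*(1+r)^k - PMT*((1+r)^k - 1)/r
Growth: (1 + 0.0424)^2 = 1.086598
Accumulated factor: ((1+r)^k - 1)/r = 2.0424
Balance = $33,250.00 * 1.086598 - $7,519.28 * 2.0424
Balance = $20,772.00

$20,772.00


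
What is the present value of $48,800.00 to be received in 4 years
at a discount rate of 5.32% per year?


Formula: PV = FV / (1 + r)^n
Substituting: PV = $48,800.00 / (1 + 0.0532)^4
Discount factor: (1.0532)^4 = 1.230392
PV = $48,800.00 / 1.230392 = $39,662.17

$39,662.17


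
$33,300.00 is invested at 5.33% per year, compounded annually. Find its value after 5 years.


Formula: FV = P * (1 + r)^n
Substituting: FV = $33,300.00 * (1 + 0.0533)^5
Growth factor: (1.0533)^5 = 1.296464
FV = $33,300.00 * 1.296464 = $43,172.25

$43,172.25


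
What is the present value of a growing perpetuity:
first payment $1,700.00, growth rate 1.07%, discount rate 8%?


Formula: PV = C / (r - g)
Spread: r - g = 0.08 - 0.0107 = 0.0693
Substituting: PV = $1,700.00 / 0.0693
PV = $24,531.02

$24,531.02


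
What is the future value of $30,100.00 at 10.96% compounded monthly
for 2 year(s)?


Formula: FV = P * (1 + r/m)^(m*t)
Period rate: r/m = 0.1096 / 12 = 0.009133
Total periods: m*t = 12 * 2 = 24
Growth factor: (1 + 0.009133)^24 = 1.243842
FV = $30,100.00 * 1.243842 = $37,439.65

$37,439.65


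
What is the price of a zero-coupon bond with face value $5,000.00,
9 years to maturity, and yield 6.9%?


Formula: Price = FV / (1 + r)^n
Substituting: Price = $5,000.00 / (1 + 0.069)^9
Discount factor: (1.069)^9 = 1.823053
Price = $5,000.00 / 1.823053 = $2,742.65

$2,742.65


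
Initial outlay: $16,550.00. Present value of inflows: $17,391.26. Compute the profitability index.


Formula: PI = PV(cash flows) / initial investment
Substituting: PI = $17,391.26 / $16,550.00
PI = 1.0508

1.0508


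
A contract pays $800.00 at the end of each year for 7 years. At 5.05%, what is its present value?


Formula: PV = PMT * (1 - (1+r)^(-n)) / r
Discount factor: (1 + 0.0505)^(-7) = 0.708317
Bracket: 1 - 0.708317 = 0.291683
PV = $800.00 * 0.291683 / 0.0505 = $4,620.72

$4,620.72


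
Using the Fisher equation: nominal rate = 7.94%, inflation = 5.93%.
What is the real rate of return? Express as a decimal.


Formula: (1 + r_real) = (1 + r_nom) / (1 + inflation)
Substituting: (1 + r_real) = 1.0794 / 1.0593
(1 + r_real) = 1.018975
r_real = 1.018975 - 1 = 0.018975

0.018975


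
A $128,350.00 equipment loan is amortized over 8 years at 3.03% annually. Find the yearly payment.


Formula: PMT = PV * r / (1 - (1+r)^(-n))
Denominator: 1 - (1 + 0.0303)^(-8) = 0.212428
Numerator: $128,350.00 * 0.0303 = 3889.005
PMT = 3889.005 / 0.212428 = $18,307.42

$18,307.42


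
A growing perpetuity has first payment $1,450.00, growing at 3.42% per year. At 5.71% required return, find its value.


Formula: PV = C / (r - g)
Spread: r - g = 0.0571 - 0.0342 = 0.0229
Substituting: PV = $1,450.00 / 0.0229
PV = $63,318.78

$63,318.78


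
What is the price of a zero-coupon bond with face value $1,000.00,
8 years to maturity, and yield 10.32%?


Formula: Price = FV / (1 + r)^n
Substituting: Price = $1,000.00 / (1 + 0.1032)^8
Discount factor: (1.1032)^8 = 2.193987
Price = $1,000.00 / 2.193987 = $455.79

$455.79


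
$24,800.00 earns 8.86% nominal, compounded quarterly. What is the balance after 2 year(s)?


Formula: FV = P * (1 + r/m)^(m*t)
Period rate: r/m = 0.0886 / 4 = 0.02215
Total periods: m*t = 4 * 2 = 8
Growth factor: (1 + 0.02215)^8 = 1.191563
FV = $24,800.00 * 1.191563 = $29,550.77

$29,550.77
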